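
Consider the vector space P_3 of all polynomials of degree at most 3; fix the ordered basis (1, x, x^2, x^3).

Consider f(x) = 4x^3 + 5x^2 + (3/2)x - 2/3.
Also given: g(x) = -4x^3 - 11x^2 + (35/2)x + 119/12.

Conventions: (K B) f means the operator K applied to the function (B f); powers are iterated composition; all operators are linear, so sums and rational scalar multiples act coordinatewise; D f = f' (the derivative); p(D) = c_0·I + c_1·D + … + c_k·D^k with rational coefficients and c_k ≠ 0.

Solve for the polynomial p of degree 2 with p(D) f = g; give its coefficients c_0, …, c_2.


D^0 f = 4x^3 + 5x^2 + (3/2)x - 2/3
D^1 f = 12x^2 + 10x + 3/2
D^2 f = 24x + 10
matching coefficients of g against c_0 f + c_1 Df + … from the top degree down determines the c_i
solution: c_0 = -1, c_1 = -1/2, c_2 = 1

c_0 = -1, c_1 = -1/2, c_2 = 1


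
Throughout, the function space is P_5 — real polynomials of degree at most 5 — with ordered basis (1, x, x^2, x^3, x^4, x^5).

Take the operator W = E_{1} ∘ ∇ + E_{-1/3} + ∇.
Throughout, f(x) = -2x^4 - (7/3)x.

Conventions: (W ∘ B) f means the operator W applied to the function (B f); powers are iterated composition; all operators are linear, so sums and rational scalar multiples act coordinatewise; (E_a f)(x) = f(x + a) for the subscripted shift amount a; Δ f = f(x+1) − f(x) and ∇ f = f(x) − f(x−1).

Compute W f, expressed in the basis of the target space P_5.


the image equals g(x) = -2x^4 - (40/3)x^3 - (4/3)x^2 - (487/27)x - 317/81

∇ f = -8x^3 + 12x^2 - 8x - 1/3
E_{1} ∇ f = -8x^3 - 12x^2 - 8x - 13/3
E_{-1/3} f = -2x^4 + (8/3)x^3 - (4/3)x^2 - (55/27)x + 61/81
∇ f = -8x^3 + 12x^2 - 8x - 1/3
(E_{1} ∘ ∇ + E_{-1/3} + ∇) f = -2x^4 - (40/3)x^3 - (4/3)x^2 - (487/27)x - 317/81


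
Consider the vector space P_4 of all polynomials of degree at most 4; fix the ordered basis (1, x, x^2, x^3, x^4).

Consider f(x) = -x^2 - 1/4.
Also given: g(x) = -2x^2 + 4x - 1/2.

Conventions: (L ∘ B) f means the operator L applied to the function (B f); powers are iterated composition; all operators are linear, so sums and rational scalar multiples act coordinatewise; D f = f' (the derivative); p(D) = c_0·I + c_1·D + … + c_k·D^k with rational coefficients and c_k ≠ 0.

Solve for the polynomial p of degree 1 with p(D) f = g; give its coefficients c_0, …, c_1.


p(D) = 2·I − 2·D, i.e. c_0 = 2, c_1 = -2

D^0 f = -x^2 - 1/4
D^1 f = -2x
matching coefficients of g against c_0 f + c_1 Df + … from the top degree down determines the c_i
solution: c_0 = 2, c_1 = -2


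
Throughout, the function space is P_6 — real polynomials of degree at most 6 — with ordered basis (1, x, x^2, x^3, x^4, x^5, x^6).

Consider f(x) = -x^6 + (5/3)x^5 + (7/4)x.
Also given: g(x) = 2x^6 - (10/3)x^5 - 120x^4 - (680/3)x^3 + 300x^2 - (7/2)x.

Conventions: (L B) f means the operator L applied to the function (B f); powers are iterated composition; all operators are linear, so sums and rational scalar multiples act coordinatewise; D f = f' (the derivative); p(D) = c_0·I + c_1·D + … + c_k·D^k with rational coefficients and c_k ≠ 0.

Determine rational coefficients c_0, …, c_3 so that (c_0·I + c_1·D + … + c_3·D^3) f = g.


D^0 f = -x^6 + (5/3)x^5 + (7/4)x
D^1 f = -6x^5 + (25/3)x^4 + 7/4
D^2 f = -30x^4 + (100/3)x^3
D^3 f = -120x^3 + 100x^2
matching coefficients of g against c_0 f + c_1 Df + … from the top degree down determines the c_i
solution: c_0 = -2, c_1 = 0, c_2 = 4, c_3 = 3

c_0 = -2, c_1 = 0, c_2 = 4, c_3 = 3


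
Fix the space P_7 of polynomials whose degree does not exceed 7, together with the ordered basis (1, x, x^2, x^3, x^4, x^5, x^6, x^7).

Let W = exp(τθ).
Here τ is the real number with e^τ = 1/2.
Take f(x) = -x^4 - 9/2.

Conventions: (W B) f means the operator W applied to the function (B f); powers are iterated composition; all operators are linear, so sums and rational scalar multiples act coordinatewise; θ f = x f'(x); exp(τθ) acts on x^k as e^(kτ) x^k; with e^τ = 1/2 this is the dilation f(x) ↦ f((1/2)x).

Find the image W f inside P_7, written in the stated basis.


exp(τθ) x^k = e^(kτ) x^k; with e^τ = 1/2 this sends x^k to (1/2)^k x^k
x^4 ↦ 1/16 x^4
applying this coordinatewise to f: exp(τθ) f = -(1/16)x^4 - 9/2

the result is g(x) = -(1/16)x^4 - 9/2


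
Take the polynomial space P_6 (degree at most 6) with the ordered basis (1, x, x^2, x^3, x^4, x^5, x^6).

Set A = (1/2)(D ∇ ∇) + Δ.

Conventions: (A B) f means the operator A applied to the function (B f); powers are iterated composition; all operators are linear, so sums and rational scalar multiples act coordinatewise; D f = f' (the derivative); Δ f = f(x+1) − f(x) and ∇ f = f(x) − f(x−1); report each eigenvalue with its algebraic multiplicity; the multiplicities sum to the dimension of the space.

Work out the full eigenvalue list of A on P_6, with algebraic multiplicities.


image of 1: 0
image of x: 1
image of x^2: 2x + 1
image of x^3: 3x^2 + 3x + 4
image of x^4: 4x^3 + 6x^2 + 16x - 11
image of x^5: 5x^4 + 10x^3 + 40x^2 - 55x + 36
image of x^6: 6x^5 + 15x^4 + 80x^3 - 165x^2 + 216x - 89
the matrix is upper triangular; its diagonal is (0, 0, 0, 0, 0, 0, 0)
for a triangular matrix the eigenvalues are the diagonal entries, with algebraic multiplicity their repetition count

λ = 0 (multiplicity 7)


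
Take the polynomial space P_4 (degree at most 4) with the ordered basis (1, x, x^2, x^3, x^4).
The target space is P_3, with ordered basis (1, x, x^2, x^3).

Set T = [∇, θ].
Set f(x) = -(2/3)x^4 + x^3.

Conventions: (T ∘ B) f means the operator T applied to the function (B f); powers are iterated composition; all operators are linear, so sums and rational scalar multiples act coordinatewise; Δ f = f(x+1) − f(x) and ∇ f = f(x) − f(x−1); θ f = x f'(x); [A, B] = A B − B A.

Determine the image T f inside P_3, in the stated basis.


θ f = -(8/3)x^4 + 3x^3
∇ θ f = -(32/3)x^3 + 25x^2 - (59/3)x + 17/3
∇ f = -(8/3)x^3 + 7x^2 - (17/3)x + 5/3
θ ∇ f = -8x^3 + 14x^2 - (17/3)x
[∇, θ] f = -(8/3)x^3 + 11x^2 - 14x + 17/3

the image equals g(x) = -(8/3)x^3 + 11x^2 - 14x + 17/3


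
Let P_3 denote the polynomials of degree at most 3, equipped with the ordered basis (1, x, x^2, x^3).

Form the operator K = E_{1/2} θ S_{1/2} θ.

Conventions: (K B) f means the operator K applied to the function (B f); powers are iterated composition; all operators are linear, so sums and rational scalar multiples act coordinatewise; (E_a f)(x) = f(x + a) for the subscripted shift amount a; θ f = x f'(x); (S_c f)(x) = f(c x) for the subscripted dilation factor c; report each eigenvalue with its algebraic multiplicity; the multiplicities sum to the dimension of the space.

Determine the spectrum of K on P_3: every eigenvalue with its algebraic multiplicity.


λ = 0 (multiplicity 1), λ = 1/2 (multiplicity 1), λ = 1 (multiplicity 1), λ = 9/8 (multiplicity 1)

image of 1: 0
image of x: (1/2)x + 1/4
image of x^2: x^2 + x + 1/4
image of x^3: (9/8)x^3 + (27/16)x^2 + (27/32)x + 9/64
the matrix is upper triangular; its diagonal is (0, 1/2, 1, 9/8)
for a triangular matrix the eigenvalues are the diagonal entries, with algebraic multiplicity their repetition count


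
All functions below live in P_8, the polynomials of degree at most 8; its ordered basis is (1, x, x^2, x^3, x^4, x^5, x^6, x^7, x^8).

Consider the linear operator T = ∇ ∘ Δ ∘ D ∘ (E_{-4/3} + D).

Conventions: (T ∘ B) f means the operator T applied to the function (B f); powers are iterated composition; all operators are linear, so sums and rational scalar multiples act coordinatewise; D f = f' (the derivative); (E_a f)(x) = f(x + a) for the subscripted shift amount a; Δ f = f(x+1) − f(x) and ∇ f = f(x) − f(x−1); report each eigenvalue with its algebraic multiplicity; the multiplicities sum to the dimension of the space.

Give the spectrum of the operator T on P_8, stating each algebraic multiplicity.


image of 1: 0
image of x: 0
image of x^2: 0
image of x^3: 6
image of x^4: 24x - 8
image of x^5: 60x^2 - 40x + 350/3
image of x^6: 120x^3 - 120x^2 + 700x - 2740/9
image of x^7: 210x^4 - 280x^3 + 2450x^2 - (19180/9)x + 28378/27
image of x^8: 336x^5 - 560x^4 + (19600/3)x^3 - (76720/9)x^2 + (227024/27)x - 225232/81
the matrix is upper triangular; its diagonal is (0, 0, 0, 0, 0, 0, 0, 0, 0)
for a triangular matrix the eigenvalues are the diagonal entries, with algebraic multiplicity their repetition count

λ = 0 (multiplicity 9)


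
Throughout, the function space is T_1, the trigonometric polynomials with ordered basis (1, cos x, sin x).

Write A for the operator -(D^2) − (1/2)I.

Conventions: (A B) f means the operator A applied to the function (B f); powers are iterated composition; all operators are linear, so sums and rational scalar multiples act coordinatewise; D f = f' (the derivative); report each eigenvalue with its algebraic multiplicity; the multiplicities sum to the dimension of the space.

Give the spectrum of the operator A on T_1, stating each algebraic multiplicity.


λ = -1/2 (multiplicity 1), λ = 1/2 (multiplicity 2)

image of 1: -1/2
image of cos x: (1/2)cos x
image of sin x: (1/2)sin x
the matrix is diagonal; its diagonal is (-1/2, 1/2, 1/2)
for a triangular matrix the eigenvalues are the diagonal entries, with algebraic multiplicity their repetition count


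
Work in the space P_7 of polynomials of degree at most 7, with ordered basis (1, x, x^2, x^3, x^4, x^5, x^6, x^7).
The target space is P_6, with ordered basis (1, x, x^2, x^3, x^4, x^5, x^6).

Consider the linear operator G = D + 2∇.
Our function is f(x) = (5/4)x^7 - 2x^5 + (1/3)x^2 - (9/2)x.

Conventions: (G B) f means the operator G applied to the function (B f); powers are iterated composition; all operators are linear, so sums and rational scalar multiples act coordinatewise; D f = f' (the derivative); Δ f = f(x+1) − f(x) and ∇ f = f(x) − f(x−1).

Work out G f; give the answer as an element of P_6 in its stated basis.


D f = (35/4)x^6 - 10x^4 + (2/3)x - 9/2
∇ f = (35/4)x^6 - (105/4)x^5 + (135/4)x^4 - (95/4)x^3 + (25/4)x^2 + (23/12)x - 67/12
(2∇) f = (35/2)x^6 - (105/2)x^5 + (135/2)x^4 - (95/2)x^3 + (25/2)x^2 + (23/6)x - 67/6
(D + 2∇) f = (105/4)x^6 - (105/2)x^5 + (115/2)x^4 - (95/2)x^3 + (25/2)x^2 + (9/2)x - 47/3

g(x) = (105/4)x^6 - (105/2)x^5 + (115/2)x^4 - (95/2)x^3 + (25/2)x^2 + (9/2)x - 47/3


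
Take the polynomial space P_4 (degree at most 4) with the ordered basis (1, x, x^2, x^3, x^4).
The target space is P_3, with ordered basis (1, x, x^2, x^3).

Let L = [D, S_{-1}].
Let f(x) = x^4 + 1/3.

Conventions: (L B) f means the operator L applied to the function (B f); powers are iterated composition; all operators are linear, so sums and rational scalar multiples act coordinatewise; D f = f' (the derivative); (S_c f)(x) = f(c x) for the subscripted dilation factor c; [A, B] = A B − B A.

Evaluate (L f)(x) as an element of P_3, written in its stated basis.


S_{-1} f = x^4 + 1/3
D S_{-1} f = 4x^3
D f = 4x^3
S_{-1} D f = -4x^3
[D, S_{-1}] f = 8x^3

g(x) = 8x^3


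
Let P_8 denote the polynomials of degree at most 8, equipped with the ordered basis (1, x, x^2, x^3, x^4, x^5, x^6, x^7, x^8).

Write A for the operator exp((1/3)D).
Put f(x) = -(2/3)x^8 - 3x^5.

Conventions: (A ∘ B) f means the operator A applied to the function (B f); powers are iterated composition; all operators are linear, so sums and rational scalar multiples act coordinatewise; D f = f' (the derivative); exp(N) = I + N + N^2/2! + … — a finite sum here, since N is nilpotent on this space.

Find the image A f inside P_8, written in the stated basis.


the image equals g(x) = -(2/3)x^8 - (16/9)x^7 - (56/27)x^6 - (355/81)x^5 - (1355/243)x^4 - (2542/729)x^3 - (2486/2187)x^2 - (1231/6561)x - 245/19683

order-1 term: -(16/9)x^7 - 5x^4
order-2 term: -(56/27)x^6 - (10/3)x^3
order-3 term: -(112/81)x^5 - (10/9)x^2
order-4 term: -(140/243)x^4 - (5/27)x
order-5 term: -(112/729)x^3 - 1/81
order-6 term: -(56/2187)x^2
order-7 term: -(16/6561)x
order-8 term: -2/19683
the series for exp((1/3)D) f terminates at order 8
exp((1/3)D) f = -(2/3)x^8 - (16/9)x^7 - (56/27)x^6 - (355/81)x^5 - (1355/243)x^4 - (2542/729)x^3 - (2486/2187)x^2 - (1231/6561)x - 245/19683


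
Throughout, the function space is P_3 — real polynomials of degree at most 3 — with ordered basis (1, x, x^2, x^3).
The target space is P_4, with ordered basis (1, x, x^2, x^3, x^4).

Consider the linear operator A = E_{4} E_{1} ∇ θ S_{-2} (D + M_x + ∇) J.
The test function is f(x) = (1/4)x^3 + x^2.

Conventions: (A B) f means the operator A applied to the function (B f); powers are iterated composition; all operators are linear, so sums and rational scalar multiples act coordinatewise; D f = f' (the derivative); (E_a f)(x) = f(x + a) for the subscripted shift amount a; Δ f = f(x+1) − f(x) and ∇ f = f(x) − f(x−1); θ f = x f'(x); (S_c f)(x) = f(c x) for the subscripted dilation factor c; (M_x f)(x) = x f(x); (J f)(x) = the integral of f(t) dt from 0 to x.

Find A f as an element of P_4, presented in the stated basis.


the image equals g(x) = -50x^4 - (2444/3)x^3 - 4984x^2 - (40628/3)x - 27503/2

J f = (1/16)x^4 + (1/3)x^3
D J f = (1/4)x^3 + x^2
M_x J f = (1/16)x^5 + (1/3)x^4
∇ J f = (1/4)x^3 + (5/8)x^2 - (3/4)x + 13/48
(D + M_x + ∇) J f = (1/16)x^5 + (1/3)x^4 + (1/2)x^3 + (13/8)x^2 - (3/4)x + 13/48
S_{-2} (D + M_x + ∇) J f = -2x^5 + (16/3)x^4 - 4x^3 + (13/2)x^2 + (3/2)x + 13/48
θ S_{-2} (D + M_x + ∇) J f = -10x^5 + (64/3)x^4 - 12x^3 + 13x^2 + (3/2)x
∇ θ S_{-2} (D + M_x + ∇) J f = -50x^4 + (556/3)x^3 - 264x^2 + (592/3)x - 329/6
E_{1} ∇ θ S_{-2} (D + M_x + ∇) J f = -50x^4 - (44/3)x^3 - 8x^2 + (76/3)x + 83/6
E_{4} (E_{1} ∇ θ S_{-2} (D + M_x + ∇)) J f = -50x^4 - (2444/3)x^3 - 4984x^2 - (40628/3)x - 27503/2


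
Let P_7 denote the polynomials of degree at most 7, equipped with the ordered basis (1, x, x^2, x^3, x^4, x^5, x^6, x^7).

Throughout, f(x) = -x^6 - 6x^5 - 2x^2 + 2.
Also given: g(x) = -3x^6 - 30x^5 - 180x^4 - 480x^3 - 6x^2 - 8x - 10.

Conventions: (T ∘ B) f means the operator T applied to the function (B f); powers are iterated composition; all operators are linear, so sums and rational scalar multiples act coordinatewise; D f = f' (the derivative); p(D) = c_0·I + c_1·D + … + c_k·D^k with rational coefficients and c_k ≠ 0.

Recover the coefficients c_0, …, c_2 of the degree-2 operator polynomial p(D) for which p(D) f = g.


D^0 f = -x^6 - 6x^5 - 2x^2 + 2
D^1 f = -6x^5 - 30x^4 - 4x
D^2 f = -30x^4 - 120x^3 - 4
matching coefficients of g against c_0 f + c_1 Df + … from the top degree down determines the c_i
solution: c_0 = 3, c_1 = 2, c_2 = 4

c_0 = 3, c_1 = 2, c_2 = 4


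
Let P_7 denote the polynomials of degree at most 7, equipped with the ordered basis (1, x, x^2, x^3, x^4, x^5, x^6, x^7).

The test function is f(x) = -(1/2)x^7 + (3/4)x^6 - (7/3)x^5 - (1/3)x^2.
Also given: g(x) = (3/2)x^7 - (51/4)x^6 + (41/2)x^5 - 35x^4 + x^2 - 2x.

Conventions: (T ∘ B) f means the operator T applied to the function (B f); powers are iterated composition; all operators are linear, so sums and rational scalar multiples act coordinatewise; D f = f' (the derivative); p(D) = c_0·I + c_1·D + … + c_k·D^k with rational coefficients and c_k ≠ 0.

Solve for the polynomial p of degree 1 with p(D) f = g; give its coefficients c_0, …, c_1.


D^0 f = -(1/2)x^7 + (3/4)x^6 - (7/3)x^5 - (1/3)x^2
D^1 f = -(7/2)x^6 + (9/2)x^5 - (35/3)x^4 - (2/3)x
matching coefficients of g against c_0 f + c_1 Df + … from the top degree down determines the c_i
solution: c_0 = -3, c_1 = 3

p(D) = -3·I + 3·D, i.e. c_0 = -3, c_1 = 3


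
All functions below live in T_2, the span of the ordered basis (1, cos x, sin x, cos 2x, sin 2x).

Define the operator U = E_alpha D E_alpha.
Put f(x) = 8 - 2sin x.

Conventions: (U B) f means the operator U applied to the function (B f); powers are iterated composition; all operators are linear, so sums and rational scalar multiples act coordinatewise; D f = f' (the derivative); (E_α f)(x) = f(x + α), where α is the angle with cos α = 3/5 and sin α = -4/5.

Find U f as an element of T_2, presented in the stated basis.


E_alpha f = 8 + (8/5)cos x - (6/5)sin x
D E_alpha f = -(6/5)cos x - (8/5)sin x
E_alpha (D E_alpha) f = (14/25)cos x - (48/25)sin x

the result is g(x) = (14/25)cos x - (48/25)sin x


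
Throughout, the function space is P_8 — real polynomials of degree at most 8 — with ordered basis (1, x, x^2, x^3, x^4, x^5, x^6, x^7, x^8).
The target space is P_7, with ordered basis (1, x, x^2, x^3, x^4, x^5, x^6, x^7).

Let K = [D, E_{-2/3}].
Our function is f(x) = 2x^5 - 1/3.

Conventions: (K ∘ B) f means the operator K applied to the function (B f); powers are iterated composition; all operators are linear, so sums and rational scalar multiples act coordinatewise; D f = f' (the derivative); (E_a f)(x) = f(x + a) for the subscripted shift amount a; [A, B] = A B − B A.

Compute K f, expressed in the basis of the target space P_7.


E_{-2/3} f = 2x^5 - (20/3)x^4 + (80/9)x^3 - (160/27)x^2 + (160/81)x - 145/243
D E_{-2/3} f = 10x^4 - (80/3)x^3 + (80/3)x^2 - (320/27)x + 160/81
D f = 10x^4
E_{-2/3} D f = 10x^4 - (80/3)x^3 + (80/3)x^2 - (320/27)x + 160/81
[D, E_{-2/3}] f = 0

the image equals g(x) = 0


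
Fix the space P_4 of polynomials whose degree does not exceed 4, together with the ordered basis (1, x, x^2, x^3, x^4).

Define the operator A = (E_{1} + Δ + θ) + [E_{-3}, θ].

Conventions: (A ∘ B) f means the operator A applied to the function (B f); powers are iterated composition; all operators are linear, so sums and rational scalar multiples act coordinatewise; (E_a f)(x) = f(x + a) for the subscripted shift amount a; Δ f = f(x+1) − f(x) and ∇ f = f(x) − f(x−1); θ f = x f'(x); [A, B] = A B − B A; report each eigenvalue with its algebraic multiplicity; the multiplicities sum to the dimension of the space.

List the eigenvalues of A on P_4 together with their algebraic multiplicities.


image of 1: 1
image of x: 2x - 1
image of x^2: 3x^2 - 2x + 20
image of x^3: 4x^3 - 3x^2 + 60x - 79
image of x^4: 5x^4 - 4x^3 + 120x^2 - 316x + 326
the matrix is upper triangular; its diagonal is (1, 2, 3, 4, 5)
for a triangular matrix the eigenvalues are the diagonal entries, with algebraic multiplicity their repetition count

λ = 1 (multiplicity 1), λ = 2 (multiplicity 1), λ = 3 (multiplicity 1), λ = 4 (multiplicity 1), λ = 5 (multiplicity 1)


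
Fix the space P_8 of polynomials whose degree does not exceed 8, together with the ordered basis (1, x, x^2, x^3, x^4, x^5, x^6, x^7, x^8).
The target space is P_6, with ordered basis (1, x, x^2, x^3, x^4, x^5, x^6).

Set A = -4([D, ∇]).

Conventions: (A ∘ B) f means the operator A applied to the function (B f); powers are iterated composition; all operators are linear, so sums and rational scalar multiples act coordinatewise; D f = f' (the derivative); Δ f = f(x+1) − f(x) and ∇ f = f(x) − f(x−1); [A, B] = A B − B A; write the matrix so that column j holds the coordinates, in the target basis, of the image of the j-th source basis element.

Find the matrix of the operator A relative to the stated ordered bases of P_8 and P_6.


the matrix is [[0, 0, 0, 0, 0, 0, 0, 0, 0]; [0, 0, 0, 0, 0, 0, 0, 0, 0]; [0, 0, 0, 0, 0, 0, 0, 0, 0]; [0, 0, 0, 0, 0, 0, 0, 0, 0]; [0, 0, 0, 0, 0, 0, 0, 0, 0]; [0, 0, 0, 0, 0, 0, 0, 0, 0]; [0, 0, 0, 0, 0, 0, 0, 0, 0]] (rows listed top to bottom)

image of 1: 0
image of x: 0
image of x^2: 0
image of x^3: 0
image of x^4: 0
image of x^5: 0
image of x^6: 0
image of x^7: 0
image of x^8: 0
each image's coordinates form column j of the matrix


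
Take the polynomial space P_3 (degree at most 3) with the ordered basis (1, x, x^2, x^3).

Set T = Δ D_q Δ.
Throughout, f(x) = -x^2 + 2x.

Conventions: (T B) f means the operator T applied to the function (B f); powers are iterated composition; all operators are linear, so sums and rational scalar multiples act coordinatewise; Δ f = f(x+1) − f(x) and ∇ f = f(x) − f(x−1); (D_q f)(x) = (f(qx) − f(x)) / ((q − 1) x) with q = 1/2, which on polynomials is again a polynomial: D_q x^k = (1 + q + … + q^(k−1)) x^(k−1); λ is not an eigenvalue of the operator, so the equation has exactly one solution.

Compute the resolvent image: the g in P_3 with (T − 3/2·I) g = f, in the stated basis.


the image equals g(x) = (2/3)x^2 - (4/3)x

write g with unknown coordinates in the stated basis and equate coefficients in (T − 3/2·I) g = f
solving from the highest basis element down gives g = (2/3)x^2 - (4/3)x
check: T g = 0
so T g − 3/2·g = -x^2 + 2x = f ✓


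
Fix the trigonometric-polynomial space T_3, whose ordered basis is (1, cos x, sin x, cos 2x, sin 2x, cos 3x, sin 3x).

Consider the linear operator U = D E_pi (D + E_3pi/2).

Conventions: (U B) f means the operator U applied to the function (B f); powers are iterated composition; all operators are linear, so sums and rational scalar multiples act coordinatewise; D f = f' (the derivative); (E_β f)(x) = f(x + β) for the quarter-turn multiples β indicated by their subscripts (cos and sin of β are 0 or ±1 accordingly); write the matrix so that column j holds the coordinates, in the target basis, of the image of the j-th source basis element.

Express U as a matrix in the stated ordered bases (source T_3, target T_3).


the matrix is [[0, 0, 0, 0, 0, 0, 0]; [0, 0, 0, 0, 0, 0, 0]; [0, 0, 0, 0, 0, 0, 0]; [0, 0, 0, -4, -2, 0, 0]; [0, 0, 0, 2, -4, 0, 0]; [0, 0, 0, 0, 0, 12, 0]; [0, 0, 0, 0, 0, 0, 12]] (rows listed top to bottom)

image of 1: 0
image of cos x: 0
image of sin x: 0
image of cos 2x: -4cos 2x + 2sin 2x
image of sin 2x: -2cos 2x - 4sin 2x
image of cos 3x: 12cos 3x
image of sin 3x: 12sin 3x
each image's coordinates form column j of the matrix


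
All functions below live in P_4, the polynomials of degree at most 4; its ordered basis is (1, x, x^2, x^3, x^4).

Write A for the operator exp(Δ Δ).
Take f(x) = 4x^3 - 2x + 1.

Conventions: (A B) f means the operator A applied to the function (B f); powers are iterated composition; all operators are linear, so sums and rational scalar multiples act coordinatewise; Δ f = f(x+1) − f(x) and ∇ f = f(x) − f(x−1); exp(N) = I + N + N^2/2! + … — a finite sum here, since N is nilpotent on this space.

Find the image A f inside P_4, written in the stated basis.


the image equals g(x) = 4x^3 + 22x + 25

order-1 term: 24x + 24
the series for exp(Δ Δ) f terminates at order 1
exp(Δ Δ) f = 4x^3 + 22x + 25


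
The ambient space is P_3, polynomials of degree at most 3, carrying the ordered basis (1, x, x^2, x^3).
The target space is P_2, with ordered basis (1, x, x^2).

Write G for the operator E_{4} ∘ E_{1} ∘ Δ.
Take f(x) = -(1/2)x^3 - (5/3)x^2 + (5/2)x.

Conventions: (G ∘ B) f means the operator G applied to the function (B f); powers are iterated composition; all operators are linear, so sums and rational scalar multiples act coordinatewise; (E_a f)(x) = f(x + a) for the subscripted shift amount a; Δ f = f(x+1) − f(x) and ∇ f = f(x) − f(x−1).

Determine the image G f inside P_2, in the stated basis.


Δ f = -(3/2)x^2 - (29/6)x + 1/3
E_{1} Δ f = -(3/2)x^2 - (47/6)x - 6
E_{4} E_{1} Δ f = -(3/2)x^2 - (119/6)x - 184/3

g(x) = -(3/2)x^2 - (119/6)x - 184/3


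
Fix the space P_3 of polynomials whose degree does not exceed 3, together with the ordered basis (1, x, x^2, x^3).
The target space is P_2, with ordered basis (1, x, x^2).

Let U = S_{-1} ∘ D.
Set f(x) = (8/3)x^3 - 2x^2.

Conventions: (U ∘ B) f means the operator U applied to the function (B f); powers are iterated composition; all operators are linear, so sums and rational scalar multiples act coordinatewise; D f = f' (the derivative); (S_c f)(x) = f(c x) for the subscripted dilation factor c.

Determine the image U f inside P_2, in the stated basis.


the image equals g(x) = 8x^2 + 4x

D f = 8x^2 - 4x
S_{-1} D f = 8x^2 + 4x


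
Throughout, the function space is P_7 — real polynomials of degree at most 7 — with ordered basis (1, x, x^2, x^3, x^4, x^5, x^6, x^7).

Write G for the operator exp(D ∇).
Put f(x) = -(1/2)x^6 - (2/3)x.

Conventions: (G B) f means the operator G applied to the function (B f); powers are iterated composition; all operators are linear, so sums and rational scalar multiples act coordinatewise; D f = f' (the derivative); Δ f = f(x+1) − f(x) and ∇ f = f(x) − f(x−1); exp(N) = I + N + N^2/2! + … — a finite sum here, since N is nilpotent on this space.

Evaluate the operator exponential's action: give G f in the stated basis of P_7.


g(x) = -(1/2)x^6 - 15x^4 + 30x^3 - 120x^2 + (583/3)x - 168

order-1 term: -15x^4 + 30x^3 - 30x^2 + 15x - 3
order-2 term: -90x^2 + 180x - 105
order-3 term: -60
the series for exp(D ∇) f terminates at order 3
exp(D ∇) f = -(1/2)x^6 - 15x^4 + 30x^3 - 120x^2 + (583/3)x - 168


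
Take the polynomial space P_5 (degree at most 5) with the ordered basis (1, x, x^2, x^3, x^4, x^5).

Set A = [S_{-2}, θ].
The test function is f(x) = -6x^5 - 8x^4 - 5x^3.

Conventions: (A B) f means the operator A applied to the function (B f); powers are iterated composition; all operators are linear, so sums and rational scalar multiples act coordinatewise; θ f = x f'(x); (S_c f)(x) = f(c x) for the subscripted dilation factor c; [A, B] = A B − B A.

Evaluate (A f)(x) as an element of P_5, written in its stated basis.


θ f = -30x^5 - 32x^4 - 15x^3
S_{-2} θ f = 960x^5 - 512x^4 + 120x^3
S_{-2} f = 192x^5 - 128x^4 + 40x^3
θ S_{-2} f = 960x^5 - 512x^4 + 120x^3
[S_{-2}, θ] f = 0

the result is g(x) = 0


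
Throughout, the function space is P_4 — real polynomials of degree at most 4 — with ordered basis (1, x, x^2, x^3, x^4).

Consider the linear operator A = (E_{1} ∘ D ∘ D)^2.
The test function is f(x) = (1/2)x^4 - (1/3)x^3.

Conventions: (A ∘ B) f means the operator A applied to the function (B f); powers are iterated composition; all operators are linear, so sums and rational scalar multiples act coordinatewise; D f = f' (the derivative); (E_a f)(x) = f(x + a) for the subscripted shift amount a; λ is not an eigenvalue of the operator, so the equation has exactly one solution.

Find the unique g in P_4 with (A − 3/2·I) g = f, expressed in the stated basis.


g(x) = -(1/3)x^4 + (2/9)x^3 - 16/3

write g with unknown coordinates in the stated basis and equate coefficients in (A − 3/2·I) g = f
solving from the highest basis element down gives g = -(1/3)x^4 + (2/9)x^3 - 16/3
check: A g = -8
so A g − 3/2·g = (1/2)x^4 - (1/3)x^3 = f ✓


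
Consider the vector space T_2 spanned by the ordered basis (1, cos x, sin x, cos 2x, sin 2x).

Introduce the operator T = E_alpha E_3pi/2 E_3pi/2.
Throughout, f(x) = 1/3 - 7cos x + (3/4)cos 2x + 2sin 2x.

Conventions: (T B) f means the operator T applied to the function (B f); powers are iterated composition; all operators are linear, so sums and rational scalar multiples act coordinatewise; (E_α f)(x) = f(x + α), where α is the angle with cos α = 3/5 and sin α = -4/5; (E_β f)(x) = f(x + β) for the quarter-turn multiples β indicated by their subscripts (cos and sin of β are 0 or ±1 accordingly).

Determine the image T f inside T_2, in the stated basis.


E_3pi/2 f = 1/3 - 7sin x - (3/4)cos 2x - 2sin 2x
E_3pi/2 E_3pi/2 f = 1/3 + 7cos x + (3/4)cos 2x + 2sin 2x
E_alpha E_3pi/2 E_3pi/2 f = 1/3 + (21/5)cos x + (28/5)sin x - (213/100)cos 2x + (4/25)sin 2x

the result is g(x) = 1/3 + (21/5)cos x + (28/5)sin x - (213/100)cos 2x + (4/25)sin 2x


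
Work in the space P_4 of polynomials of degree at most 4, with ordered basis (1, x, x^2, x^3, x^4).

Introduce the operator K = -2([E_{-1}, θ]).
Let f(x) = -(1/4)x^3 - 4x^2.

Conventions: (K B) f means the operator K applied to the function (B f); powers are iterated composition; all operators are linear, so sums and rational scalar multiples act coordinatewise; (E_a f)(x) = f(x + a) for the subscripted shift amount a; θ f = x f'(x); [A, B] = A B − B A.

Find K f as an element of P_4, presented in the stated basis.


θ f = -(3/4)x^3 - 8x^2
E_{-1} θ f = -(3/4)x^3 - (23/4)x^2 + (55/4)x - 29/4
E_{-1} f = -(1/4)x^3 - (13/4)x^2 + (29/4)x - 15/4
θ E_{-1} f = -(3/4)x^3 - (13/2)x^2 + (29/4)x
[E_{-1}, θ] f = (3/4)x^2 + (13/2)x - 29/4
(-2([E_{-1}, θ])) f = -(3/2)x^2 - 13x + 29/2

the result is g(x) = -(3/2)x^2 - 13x + 29/2


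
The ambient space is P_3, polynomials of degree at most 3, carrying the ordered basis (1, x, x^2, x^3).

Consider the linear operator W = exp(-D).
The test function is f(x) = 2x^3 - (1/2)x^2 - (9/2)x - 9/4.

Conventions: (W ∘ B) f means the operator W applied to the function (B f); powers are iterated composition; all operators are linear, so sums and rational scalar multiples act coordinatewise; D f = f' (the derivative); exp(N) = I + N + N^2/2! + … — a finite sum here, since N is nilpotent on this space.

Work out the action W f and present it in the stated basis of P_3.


order-1 term: -6x^2 + x + 9/2
order-2 term: 6x - 1/2
order-3 term: -2
the series for exp(-D) f terminates at order 3
exp(-D) f = 2x^3 - (13/2)x^2 + (5/2)x - 1/4

g(x) = 2x^3 - (13/2)x^2 + (5/2)x - 1/4


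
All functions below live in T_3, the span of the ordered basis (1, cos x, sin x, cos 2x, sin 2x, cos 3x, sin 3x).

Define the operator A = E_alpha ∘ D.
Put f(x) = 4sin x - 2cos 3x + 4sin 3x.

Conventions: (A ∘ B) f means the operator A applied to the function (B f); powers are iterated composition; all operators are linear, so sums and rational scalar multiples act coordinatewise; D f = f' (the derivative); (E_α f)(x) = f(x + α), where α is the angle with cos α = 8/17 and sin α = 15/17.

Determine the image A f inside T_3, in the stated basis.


g(x) = (32/17)cos x - (60/17)sin x - (61626/4913)cos 3x - (23388/4913)sin 3x

D f = 4cos x + 12cos 3x + 6sin 3x
E_alpha D f = (32/17)cos x - (60/17)sin x - (61626/4913)cos 3x - (23388/4913)sin 3x


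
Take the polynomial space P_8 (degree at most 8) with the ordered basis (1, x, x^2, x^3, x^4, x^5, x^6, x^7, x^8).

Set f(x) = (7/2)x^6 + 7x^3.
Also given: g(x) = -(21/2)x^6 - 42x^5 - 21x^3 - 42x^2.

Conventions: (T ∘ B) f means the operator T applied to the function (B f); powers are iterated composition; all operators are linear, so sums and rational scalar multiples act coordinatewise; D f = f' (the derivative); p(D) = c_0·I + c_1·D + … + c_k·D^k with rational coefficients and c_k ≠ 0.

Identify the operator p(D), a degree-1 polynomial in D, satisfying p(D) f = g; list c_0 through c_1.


D^0 f = (7/2)x^6 + 7x^3
D^1 f = 21x^5 + 21x^2
matching coefficients of g against c_0 f + c_1 Df + … from the top degree down determines the c_i
solution: c_0 = -3, c_1 = -2

p(D) = -3·I − 2·D, i.e. c_0 = -3, c_1 = -2


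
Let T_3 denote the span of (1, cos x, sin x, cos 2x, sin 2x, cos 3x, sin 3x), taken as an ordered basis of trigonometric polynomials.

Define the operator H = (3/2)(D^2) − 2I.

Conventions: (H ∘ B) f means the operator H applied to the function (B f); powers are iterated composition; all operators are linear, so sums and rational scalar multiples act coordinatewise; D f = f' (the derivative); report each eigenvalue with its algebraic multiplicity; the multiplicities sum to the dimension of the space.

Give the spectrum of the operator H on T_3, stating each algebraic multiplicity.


λ = -31/2 (multiplicity 2), λ = -8 (multiplicity 2), λ = -7/2 (multiplicity 2), λ = -2 (multiplicity 1)

image of 1: -2
image of cos x: -(7/2)cos x
image of sin x: -(7/2)sin x
image of cos 2x: -8cos 2x
image of sin 2x: -8sin 2x
image of cos 3x: -(31/2)cos 3x
image of sin 3x: -(31/2)sin 3x
the matrix is diagonal; its diagonal is (-2, -7/2, -7/2, -8, -8, -31/2, -31/2)
for a triangular matrix the eigenvalues are the diagonal entries, with algebraic multiplicity their repetition count


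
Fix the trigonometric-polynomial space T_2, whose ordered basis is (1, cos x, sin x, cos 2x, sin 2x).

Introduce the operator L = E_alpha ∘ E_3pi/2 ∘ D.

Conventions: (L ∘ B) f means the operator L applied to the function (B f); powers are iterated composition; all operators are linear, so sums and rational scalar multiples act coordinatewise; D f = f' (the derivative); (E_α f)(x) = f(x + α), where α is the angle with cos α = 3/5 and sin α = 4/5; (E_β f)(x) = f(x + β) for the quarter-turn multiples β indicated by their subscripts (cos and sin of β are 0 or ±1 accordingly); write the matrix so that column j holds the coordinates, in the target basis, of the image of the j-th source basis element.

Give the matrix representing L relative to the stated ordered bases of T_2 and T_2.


the matrix is [[0, 0, 0, 0, 0]; [0, 3/5, 4/5, 0, 0]; [0, -4/5, 3/5, 0, 0]; [0, 0, 0, 48/25, 14/25]; [0, 0, 0, -14/25, 48/25]] (rows listed top to bottom)

image of 1: 0
image of cos x: (3/5)cos x - (4/5)sin x
image of sin x: (4/5)cos x + (3/5)sin x
image of cos 2x: (48/25)cos 2x - (14/25)sin 2x
image of sin 2x: (14/25)cos 2x + (48/25)sin 2x
each image's coordinates form column j of the matrix


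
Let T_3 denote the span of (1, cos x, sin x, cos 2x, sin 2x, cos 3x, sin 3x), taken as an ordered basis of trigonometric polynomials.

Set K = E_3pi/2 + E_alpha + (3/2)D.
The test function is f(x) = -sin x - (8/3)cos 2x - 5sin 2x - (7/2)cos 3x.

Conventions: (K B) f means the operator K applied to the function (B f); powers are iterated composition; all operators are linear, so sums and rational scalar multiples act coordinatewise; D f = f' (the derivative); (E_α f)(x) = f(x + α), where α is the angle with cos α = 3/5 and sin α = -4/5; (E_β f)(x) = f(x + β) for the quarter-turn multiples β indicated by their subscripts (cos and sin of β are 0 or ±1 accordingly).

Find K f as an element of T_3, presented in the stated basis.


E_3pi/2 f = cos x + (8/3)cos 2x + 5sin 2x + (7/2)sin 3x
E_alpha f = (4/5)cos x - (3/5)sin x + (416/75)cos 2x - (29/25)sin 2x + (819/250)cos 3x - (154/125)sin 3x
D f = -cos x - 10cos 2x + (16/3)sin 2x + (21/2)sin 3x
((3/2)D) f = -(3/2)cos x - 15cos 2x + 8sin 2x + (63/4)sin 3x
(E_3pi/2 + E_alpha + (3/2)D) f = (3/10)cos x - (3/5)sin x - (509/75)cos 2x + (296/25)sin 2x + (819/250)cos 3x + (9009/500)sin 3x

g(x) = (3/10)cos x - (3/5)sin x - (509/75)cos 2x + (296/25)sin 2x + (819/250)cos 3x + (9009/500)sin 3x


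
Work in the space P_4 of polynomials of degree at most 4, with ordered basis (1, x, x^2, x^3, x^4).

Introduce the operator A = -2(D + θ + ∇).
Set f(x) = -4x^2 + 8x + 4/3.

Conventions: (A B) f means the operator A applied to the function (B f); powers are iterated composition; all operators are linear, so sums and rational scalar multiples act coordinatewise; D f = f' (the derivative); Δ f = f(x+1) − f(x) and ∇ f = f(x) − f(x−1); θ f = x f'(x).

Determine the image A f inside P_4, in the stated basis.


D f = -8x + 8
θ f = -8x^2 + 8x
∇ f = -8x + 12
(D + θ + ∇) f = -8x^2 - 8x + 20
(-2(D + θ + ∇)) f = 16x^2 + 16x - 40

g(x) = 16x^2 + 16x - 40


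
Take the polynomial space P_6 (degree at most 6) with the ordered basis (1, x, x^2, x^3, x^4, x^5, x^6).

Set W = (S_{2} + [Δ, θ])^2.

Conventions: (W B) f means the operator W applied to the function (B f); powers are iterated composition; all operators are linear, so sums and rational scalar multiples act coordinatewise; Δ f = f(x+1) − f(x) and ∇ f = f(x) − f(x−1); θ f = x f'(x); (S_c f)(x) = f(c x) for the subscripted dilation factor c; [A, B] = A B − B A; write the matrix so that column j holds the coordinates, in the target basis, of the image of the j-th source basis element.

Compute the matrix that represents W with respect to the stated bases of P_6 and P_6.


the matrix is [[1, 3, 12, 39, 116, 325, 870]; [0, 4, 12, 66, 264, 920, 2940]; [0, 0, 16, 36, 252, 1200, 4800]; [0, 0, 0, 64, 96, 820, 4560]; [0, 0, 0, 0, 256, 240, 2430]; [0, 0, 0, 0, 0, 1024, 576]; [0, 0, 0, 0, 0, 0, 4096]] (rows listed top to bottom)

image of 1: 1
image of x: 4x + 3
image of x^2: 16x^2 + 12x + 12
image of x^3: 64x^3 + 36x^2 + 66x + 39
image of x^4: 256x^4 + 96x^3 + 252x^2 + 264x + 116
image of x^5: 1024x^5 + 240x^4 + 820x^3 + 1200x^2 + 920x + 325
image of x^6: 4096x^6 + 576x^5 + 2430x^4 + 4560x^3 + 4800x^2 + 2940x + 870
each image's coordinates form column j of the matrix


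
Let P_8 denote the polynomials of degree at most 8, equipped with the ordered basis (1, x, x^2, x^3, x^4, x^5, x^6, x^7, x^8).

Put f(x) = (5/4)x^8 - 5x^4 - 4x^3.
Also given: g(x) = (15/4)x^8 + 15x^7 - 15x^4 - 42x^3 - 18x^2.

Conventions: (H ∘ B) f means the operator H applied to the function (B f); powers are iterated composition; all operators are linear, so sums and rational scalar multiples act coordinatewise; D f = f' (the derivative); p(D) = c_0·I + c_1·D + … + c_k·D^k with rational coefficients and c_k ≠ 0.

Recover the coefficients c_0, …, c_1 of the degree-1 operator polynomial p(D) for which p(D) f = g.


p(D) = 3·I + (3/2)·D, i.e. c_0 = 3, c_1 = 3/2

D^0 f = (5/4)x^8 - 5x^4 - 4x^3
D^1 f = 10x^7 - 20x^3 - 12x^2
matching coefficients of g against c_0 f + c_1 Df + … from the top degree down determines the c_i
solution: c_0 = 3, c_1 = 3/2


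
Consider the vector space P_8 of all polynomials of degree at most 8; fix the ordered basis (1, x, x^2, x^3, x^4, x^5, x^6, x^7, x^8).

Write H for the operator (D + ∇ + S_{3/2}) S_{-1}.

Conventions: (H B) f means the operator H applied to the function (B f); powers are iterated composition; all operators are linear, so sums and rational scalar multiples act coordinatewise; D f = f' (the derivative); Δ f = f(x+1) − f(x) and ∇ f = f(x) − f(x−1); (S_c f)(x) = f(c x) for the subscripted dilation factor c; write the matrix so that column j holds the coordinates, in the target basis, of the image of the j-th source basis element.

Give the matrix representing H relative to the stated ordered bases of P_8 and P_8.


the matrix is [[1, -2, -1, -1, -1, -1, -1, -1, -1]; [0, -3/2, 4, 3, 4, 5, 6, 7, 8]; [0, 0, 9/4, -6, -6, -10, -15, -21, -28]; [0, 0, 0, -27/8, 8, 10, 20, 35, 56]; [0, 0, 0, 0, 81/16, -10, -15, -35, -70]; [0, 0, 0, 0, 0, -243/32, 12, 21, 56]; [0, 0, 0, 0, 0, 0, 729/64, -14, -28]; [0, 0, 0, 0, 0, 0, 0, -2187/128, 16]; [0, 0, 0, 0, 0, 0, 0, 0, 6561/256]] (rows listed top to bottom)

image of 1: 1
image of x: -(3/2)x - 2
image of x^2: (9/4)x^2 + 4x - 1
image of x^3: -(27/8)x^3 - 6x^2 + 3x - 1
image of x^4: (81/16)x^4 + 8x^3 - 6x^2 + 4x - 1
image of x^5: -(243/32)x^5 - 10x^4 + 10x^3 - 10x^2 + 5x - 1
image of x^6: (729/64)x^6 + 12x^5 - 15x^4 + 20x^3 - 15x^2 + 6x - 1
image of x^7: -(2187/128)x^7 - 14x^6 + 21x^5 - 35x^4 + 35x^3 - 21x^2 + 7x - 1
image of x^8: (6561/256)x^8 + 16x^7 - 28x^6 + 56x^5 - 70x^4 + 56x^3 - 28x^2 + 8x - 1
each image's coordinates form column j of the matrix


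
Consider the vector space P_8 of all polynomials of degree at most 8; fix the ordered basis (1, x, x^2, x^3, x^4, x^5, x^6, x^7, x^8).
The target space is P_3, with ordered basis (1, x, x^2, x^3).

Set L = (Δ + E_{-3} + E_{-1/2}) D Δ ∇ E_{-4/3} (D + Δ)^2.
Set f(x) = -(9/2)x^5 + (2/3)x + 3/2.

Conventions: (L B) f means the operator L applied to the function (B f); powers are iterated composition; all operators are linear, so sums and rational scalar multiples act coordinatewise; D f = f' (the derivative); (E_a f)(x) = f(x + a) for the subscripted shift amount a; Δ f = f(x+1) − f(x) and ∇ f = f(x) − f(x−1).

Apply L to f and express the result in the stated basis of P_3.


the image equals g(x) = -4320

D f = -(45/2)x^4 + 2/3
Δ f = -(45/2)x^4 - 45x^3 - 45x^2 - (45/2)x - 23/6
(D + Δ) f = -45x^4 - 45x^3 - 45x^2 - (45/2)x - 19/6
D (D + Δ) f = -180x^3 - 135x^2 - 90x - 45/2
Δ (D + Δ) f = -180x^3 - 405x^2 - 405x - 315/2
(D + Δ) (D + Δ) f = -360x^3 - 540x^2 - 495x - 180
E_{-4/3} (D + Δ)^2 f = -360x^3 + 900x^2 - 975x + 1120/3
∇ E_{-4/3} (D + Δ)^2 f = -1080x^2 + 2880x - 2235
Δ ∇ E_{-4/3} (D + Δ)^2 f = -2160x + 1800
D Δ ∇ E_{-4/3} (D + Δ)^2 f = -2160
Δ (D Δ) ∇ E_{-4/3} (D + Δ)^2 f = 0
E_{-3} (D Δ) ∇ E_{-4/3} (D + Δ)^2 f = -2160
E_{-1/2} (D Δ) ∇ E_{-4/3} (D + Δ)^2 f = -2160
(Δ + E_{-3} + E_{-1/2}) (D Δ) ∇ E_{-4/3} (D + Δ)^2 f = -4320


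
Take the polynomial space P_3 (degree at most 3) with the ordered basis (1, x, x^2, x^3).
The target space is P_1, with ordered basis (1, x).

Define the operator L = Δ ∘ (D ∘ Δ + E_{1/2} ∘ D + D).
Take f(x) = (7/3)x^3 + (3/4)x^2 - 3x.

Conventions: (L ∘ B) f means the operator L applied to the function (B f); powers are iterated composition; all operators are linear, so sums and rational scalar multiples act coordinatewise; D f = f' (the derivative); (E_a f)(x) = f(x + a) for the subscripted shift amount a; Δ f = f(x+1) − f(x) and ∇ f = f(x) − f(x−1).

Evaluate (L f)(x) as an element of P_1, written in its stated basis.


Δ f = 7x^2 + (17/2)x + 1/12
D Δ f = 14x + 17/2
D f = 7x^2 + (3/2)x - 3
E_{1/2} D f = 7x^2 + (17/2)x - 1/2
D f = 7x^2 + (3/2)x - 3
(D ∘ Δ + E_{1/2} ∘ D + D) f = 14x^2 + 24x + 5
Δ (D ∘ Δ + E_{1/2} ∘ D + D) f = 28x + 38

g(x) = 28x + 38
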